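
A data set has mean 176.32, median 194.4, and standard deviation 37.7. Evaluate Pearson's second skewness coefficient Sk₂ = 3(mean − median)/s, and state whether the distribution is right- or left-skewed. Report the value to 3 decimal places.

-1.439, left-skewed

Sk₂ = 3(176.32 − 194.4) / 37.7 = 3 × -18.0800 / 37.7
    = -54.2400 / 37.7 ≈ -1.439
Sk₂ < 0 ⇒ mean < median ⇒ left-skewed (negative skew).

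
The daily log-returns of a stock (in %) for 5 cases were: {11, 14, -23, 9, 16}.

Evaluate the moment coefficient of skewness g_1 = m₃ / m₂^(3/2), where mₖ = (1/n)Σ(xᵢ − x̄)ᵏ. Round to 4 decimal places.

x̄ = (11 + 14 - 23 + 9 + 16) / 5 = 5.4000
deviations (xᵢ − x̄): 5.6000, 8.6000, -28.4000, 3.6000, 10.6000
Σ(xᵢ − x̄)² = 1037.2000 ⇒ m₂ = 1037.2000/5 = 207.44000
Σ(xᵢ − x̄)³ = -20856.9600 ⇒ m₃ = -20856.9600/5 = -4171.39200
m₂^(3/2) = 207.44000^(1.5) = 2987.71217
g_1 = m₃ / m₂^(3/2) = -4171.39200 / 2987.71217 ≈ -1.3962

-1.3962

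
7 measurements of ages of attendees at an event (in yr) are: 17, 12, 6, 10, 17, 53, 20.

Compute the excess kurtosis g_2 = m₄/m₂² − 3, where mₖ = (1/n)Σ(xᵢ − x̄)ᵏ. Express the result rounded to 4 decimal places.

x̄ = 19.2857
Σ(xᵢ − x̄)² = 1463.4286 ⇒ m₂ = 209.06122
Σ(xᵢ − x̄)⁴ = 1333443.2070 ⇒ m₄ = 190491.88671
m₂² = 43706.59559
g_2 = m₄/m₂² − 3 = 4.35842 − 3 ≈ 1.3584

1.3584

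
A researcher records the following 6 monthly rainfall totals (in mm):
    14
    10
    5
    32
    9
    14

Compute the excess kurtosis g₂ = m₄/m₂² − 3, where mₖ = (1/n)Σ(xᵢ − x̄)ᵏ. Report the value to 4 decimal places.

0.3909

x̄ = 14.0000
Σ(xᵢ − x̄)² = 446.0000 ⇒ m₂ = 74.33333
Σ(xᵢ − x̄)⁴ = 112418.0000 ⇒ m₄ = 18736.33333
m₂² = 5525.44444
g₂ = m₄/m₂² − 3 = 3.39092 − 3 ≈ 0.3909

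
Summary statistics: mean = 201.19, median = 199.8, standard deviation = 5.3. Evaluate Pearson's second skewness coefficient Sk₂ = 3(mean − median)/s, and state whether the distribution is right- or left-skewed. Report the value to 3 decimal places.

0.787, right-skewed

Sk₂ = 3(201.19 − 199.8) / 5.3 = 3 × 1.3900 / 5.3
    = 4.1700 / 5.3 ≈ 0.787
Sk₂ > 0 ⇒ mean > median ⇒ right-skewed (positive skew).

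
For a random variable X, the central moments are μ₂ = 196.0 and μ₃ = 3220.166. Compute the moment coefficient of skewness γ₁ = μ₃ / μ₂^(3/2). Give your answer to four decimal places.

σ = √μ₂ = √196.0 = 14.00000
σ³ = μ₂^(3/2) = 2744.00000
γ₁ = μ₃/σ³ = 3220.166 / 2744.00000 ≈ 1.1735

1.1735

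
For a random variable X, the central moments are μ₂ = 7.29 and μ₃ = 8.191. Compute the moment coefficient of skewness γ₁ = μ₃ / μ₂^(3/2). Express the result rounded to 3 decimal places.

0.416

σ = √μ₂ = √7.29 = 2.70000
σ³ = μ₂^(3/2) = 19.68300
γ₁ = μ₃/σ³ = 8.191 / 19.68300 ≈ 0.416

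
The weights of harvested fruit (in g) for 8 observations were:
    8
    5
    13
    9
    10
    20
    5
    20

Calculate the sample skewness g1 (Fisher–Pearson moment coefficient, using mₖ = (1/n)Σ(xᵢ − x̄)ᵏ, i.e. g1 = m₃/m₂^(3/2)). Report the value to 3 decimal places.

0.574

x̄ = (8 + 5 + 13 + 9 + 10 + 20 + 5 + 20) / 8 = 11.2500
deviations (xᵢ − x̄): -3.2500, -6.2500, 1.7500, -2.2500, -1.2500, 8.7500, -6.2500, 8.7500
Σ(xᵢ − x̄)² = 251.5000 ⇒ m₂ = 251.5000/8 = 31.43750
Σ(xᵢ − x̄)³ = 809.2500 ⇒ m₃ = 809.2500/8 = 101.15625
m₂^(3/2) = 31.43750^(1.5) = 176.26740
g1 = m₃ / m₂^(3/2) = 101.15625 / 176.26740 ≈ 0.574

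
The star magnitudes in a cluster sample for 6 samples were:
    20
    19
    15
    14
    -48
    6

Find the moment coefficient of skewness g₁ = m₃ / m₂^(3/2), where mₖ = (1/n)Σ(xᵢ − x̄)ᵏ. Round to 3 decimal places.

x̄ = (20 + 19 + 15 + 14 - 48 + 6) / 6 = 4.3333
deviations (xᵢ − x̄): 15.6667, 14.6667, 10.6667, 9.6667, -52.3333, 1.6667
Σ(xᵢ − x̄)² = 3409.3333 ⇒ m₂ = 3409.3333/6 = 568.22222
Σ(xᵢ − x̄)³ = -134207.5556 ⇒ m₃ = -134207.5556/6 = -22367.92593
m₂^(3/2) = 568.22222^(1.5) = 13544.94735
g₁ = m₃ / m₂^(3/2) = -22367.92593 / 13544.94735 ≈ -1.651

-1.651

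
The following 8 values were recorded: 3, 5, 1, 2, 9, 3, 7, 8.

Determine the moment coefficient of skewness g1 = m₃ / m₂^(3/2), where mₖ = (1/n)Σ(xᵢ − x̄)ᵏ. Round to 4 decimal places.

0.2243

x̄ = (3 + 5 + 1 + 2 + 9 + 3 + 7 + 8) / 8 = 4.7500
deviations (xᵢ − x̄): -1.7500, 0.2500, -3.7500, -2.7500, 4.2500, -1.7500, 2.2500, 3.2500
Σ(xᵢ − x̄)² = 61.5000 ⇒ m₂ = 61.5000/8 = 7.68750
Σ(xᵢ − x̄)³ = 38.2500 ⇒ m₃ = 38.2500/8 = 4.78125
m₂^(3/2) = 7.68750^(1.5) = 21.31462
g1 = m₃ / m₂^(3/2) = 4.78125 / 21.31462 ≈ 0.2243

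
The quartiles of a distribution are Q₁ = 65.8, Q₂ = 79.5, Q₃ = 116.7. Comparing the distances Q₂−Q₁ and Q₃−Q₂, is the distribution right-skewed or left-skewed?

Q₂ − Q₁ = 13.7;  Q₃ − Q₂ = 37.2
Q₃ − Q₂ > Q₂ − Q₁ ⇒ the upper half is more spread out ⇒ right-skewed.

right-skewed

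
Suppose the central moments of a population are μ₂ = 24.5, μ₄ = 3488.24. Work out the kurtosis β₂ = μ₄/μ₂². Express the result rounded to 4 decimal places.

μ₂² = 24.5² = 600.25000
μ₄/μ₂² = 3488.24 / 600.25000 = 5.81131
β₂ ≈ 5.8113

5.8113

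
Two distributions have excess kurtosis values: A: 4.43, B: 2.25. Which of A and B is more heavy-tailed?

A

Higher excess kurtosis ⇒ heavier tails relative to the normal distribution.
4.43 vs 2.25: the larger is 4.43, so A has heavier tails.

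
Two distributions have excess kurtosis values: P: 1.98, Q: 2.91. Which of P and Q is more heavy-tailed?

Q

Higher excess kurtosis ⇒ heavier tails relative to the normal distribution.
1.98 vs 2.91: the larger is 2.91, so Q has heavier tails.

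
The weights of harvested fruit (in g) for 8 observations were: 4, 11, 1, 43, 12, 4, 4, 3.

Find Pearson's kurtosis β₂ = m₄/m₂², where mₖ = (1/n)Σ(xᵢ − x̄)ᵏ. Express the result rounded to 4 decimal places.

x̄ = 10.2500
Σ(xᵢ − x̄)² = 1331.5000 ⇒ m₂ = 166.43750
Σ(xᵢ − x̄)⁴ = 1165061.4063 ⇒ m₄ = 145632.67578
m₂² = 27701.44141
β₂ = m₄/m₂² = 145632.67578 / 27701.44141 ≈ 5.2572

5.2572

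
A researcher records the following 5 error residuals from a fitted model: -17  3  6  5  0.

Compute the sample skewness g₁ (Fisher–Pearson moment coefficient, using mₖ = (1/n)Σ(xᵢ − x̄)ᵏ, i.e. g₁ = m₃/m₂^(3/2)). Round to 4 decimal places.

x̄ = (-17 + 3 + 6 + 5 + 0) / 5 = -0.6000
deviations (xᵢ − x̄): -16.4000, 3.6000, 6.6000, 5.6000, 0.6000
Σ(xᵢ − x̄)² = 357.2000 ⇒ m₂ = 357.2000/5 = 71.44000
Σ(xᵢ − x̄)³ = -3900.9600 ⇒ m₃ = -3900.9600/5 = -780.19200
m₂^(3/2) = 71.44000^(1.5) = 603.82650
g₁ = m₃ / m₂^(3/2) = -780.19200 / 603.82650 ≈ -1.2921

-1.2921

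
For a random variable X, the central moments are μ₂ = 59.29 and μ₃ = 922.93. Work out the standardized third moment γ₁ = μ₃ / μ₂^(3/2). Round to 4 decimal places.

σ = √μ₂ = √59.29 = 7.70000
σ³ = μ₂^(3/2) = 456.53300
γ₁ = μ₃/σ³ = 922.93 / 456.53300 ≈ 2.0216

2.0216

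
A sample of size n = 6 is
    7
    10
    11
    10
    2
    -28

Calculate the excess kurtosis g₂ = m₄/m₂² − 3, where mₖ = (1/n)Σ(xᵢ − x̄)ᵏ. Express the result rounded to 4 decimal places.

x̄ = 2.0000
Σ(xᵢ − x̄)² = 1134.0000 ⇒ m₂ = 189.00000
Σ(xᵢ − x̄)⁴ = 825378.0000 ⇒ m₄ = 137563.00000
m₂² = 35721.00000
g₂ = m₄/m₂² − 3 = 3.85104 − 3 ≈ 0.8510

0.8510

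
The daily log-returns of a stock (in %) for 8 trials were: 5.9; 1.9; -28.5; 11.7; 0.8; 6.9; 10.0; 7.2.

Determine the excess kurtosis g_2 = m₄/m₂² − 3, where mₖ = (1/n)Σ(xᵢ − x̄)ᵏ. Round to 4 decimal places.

x̄ = 1.9875
Σ(xᵢ − x̄)² = 1156.0488 ⇒ m₂ = 144.50609
Σ(xᵢ − x̄)⁴ = 878524.5286 ⇒ m₄ = 109815.56608
m₂² = 20882.01113
g_2 = m₄/m₂² − 3 = 5.25886 − 3 ≈ 2.2589

2.2589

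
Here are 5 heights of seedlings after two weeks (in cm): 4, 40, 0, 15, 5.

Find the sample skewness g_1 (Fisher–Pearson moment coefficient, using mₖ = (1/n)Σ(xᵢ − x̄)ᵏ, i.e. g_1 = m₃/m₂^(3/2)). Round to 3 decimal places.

1.115

x̄ = (4 + 40 + 0 + 15 + 5) / 5 = 12.8000
deviations (xᵢ − x̄): -8.8000, 27.2000, -12.8000, 2.2000, -7.8000
Σ(xᵢ − x̄)² = 1046.8000 ⇒ m₂ = 1046.8000/5 = 209.36000
Σ(xᵢ − x̄)³ = 16881.1200 ⇒ m₃ = 16881.1200/5 = 3376.22400
m₂^(3/2) = 209.36000^(1.5) = 3029.28800
g_1 = m₃ / m₂^(3/2) = 3376.22400 / 3029.28800 ≈ 1.115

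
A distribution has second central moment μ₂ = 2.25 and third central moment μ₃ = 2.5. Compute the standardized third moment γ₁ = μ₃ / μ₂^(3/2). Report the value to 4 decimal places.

σ = √μ₂ = √2.25 = 1.50000
σ³ = μ₂^(3/2) = 3.37500
γ₁ = μ₃/σ³ = 2.5 / 3.37500 ≈ 0.7407

0.7407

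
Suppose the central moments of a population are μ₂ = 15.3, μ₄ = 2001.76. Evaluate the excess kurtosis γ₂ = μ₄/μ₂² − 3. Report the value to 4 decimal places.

5.5512

μ₂² = 15.3² = 234.09000
μ₄/μ₂² = 2001.76 / 234.09000 = 8.55124
γ₂ = 8.55124 − 3 ≈ 5.5512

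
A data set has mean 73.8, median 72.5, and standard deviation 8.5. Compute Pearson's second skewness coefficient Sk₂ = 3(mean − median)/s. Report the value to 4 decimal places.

Sk₂ = 3(73.8 − 72.5) / 8.5 = 3 × 1.3000 / 8.5
    = 3.9000 / 8.5 ≈ 0.4588

0.4588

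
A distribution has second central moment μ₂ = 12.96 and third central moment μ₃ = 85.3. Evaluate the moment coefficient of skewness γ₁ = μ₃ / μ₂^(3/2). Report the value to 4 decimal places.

σ = √μ₂ = √12.96 = 3.60000
σ³ = μ₂^(3/2) = 46.65600
γ₁ = μ₃/σ³ = 85.3 / 46.65600 ≈ 1.8283

1.8283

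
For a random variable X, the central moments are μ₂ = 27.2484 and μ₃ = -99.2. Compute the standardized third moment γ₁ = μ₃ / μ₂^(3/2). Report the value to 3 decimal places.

-0.697

σ = √μ₂ = √27.2484 = 5.22000
σ³ = μ₂^(3/2) = 142.23665
γ₁ = μ₃/σ³ = -99.2 / 142.23665 ≈ -0.697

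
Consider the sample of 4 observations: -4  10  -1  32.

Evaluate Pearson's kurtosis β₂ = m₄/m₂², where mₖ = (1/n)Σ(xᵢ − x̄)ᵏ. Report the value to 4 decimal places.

1.9419

x̄ = 9.2500
Σ(xᵢ − x̄)² = 798.7500 ⇒ m₂ = 199.68750
Σ(xᵢ − x̄)⁴ = 309731.5781 ⇒ m₄ = 77432.89453
m₂² = 39875.09766
β₂ = m₄/m₂² = 77432.89453 / 39875.09766 ≈ 1.9419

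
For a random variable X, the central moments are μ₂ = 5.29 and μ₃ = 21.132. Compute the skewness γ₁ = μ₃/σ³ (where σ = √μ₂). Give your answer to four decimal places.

σ = √μ₂ = √5.29 = 2.30000
σ³ = μ₂^(3/2) = 12.16700
γ₁ = μ₃/σ³ = 21.132 / 12.16700 ≈ 1.7368

1.7368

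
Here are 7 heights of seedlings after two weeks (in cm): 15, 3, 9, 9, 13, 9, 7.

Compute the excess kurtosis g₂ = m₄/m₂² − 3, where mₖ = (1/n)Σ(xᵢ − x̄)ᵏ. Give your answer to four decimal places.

-0.6177

x̄ = 9.2857
Σ(xᵢ − x̄)² = 91.4286 ⇒ m₂ = 13.06122
Σ(xᵢ − x̄)⁴ = 2844.9213 ⇒ m₄ = 406.41733
m₂² = 170.59559
g₂ = m₄/m₂² − 3 = 2.38234 − 3 ≈ -0.6177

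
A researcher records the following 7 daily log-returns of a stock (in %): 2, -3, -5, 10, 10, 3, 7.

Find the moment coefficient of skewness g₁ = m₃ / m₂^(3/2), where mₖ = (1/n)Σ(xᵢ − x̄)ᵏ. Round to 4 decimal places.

x̄ = (2 - 3 - 5 + 10 + 10 + 3 + 7) / 7 = 3.4286
deviations (xᵢ − x̄): -1.4286, -6.4286, -8.4286, 6.5714, 6.5714, -0.4286, 3.5714
Σ(xᵢ − x̄)² = 213.7143 ⇒ m₂ = 213.7143/7 = 30.53061
Σ(xᵢ − x̄)³ = -254.3265 ⇒ m₃ = -254.3265/7 = -36.33236
m₂^(3/2) = 30.53061^(1.5) = 168.69541
g₁ = m₃ / m₂^(3/2) = -36.33236 / 168.69541 ≈ -0.2154

-0.2154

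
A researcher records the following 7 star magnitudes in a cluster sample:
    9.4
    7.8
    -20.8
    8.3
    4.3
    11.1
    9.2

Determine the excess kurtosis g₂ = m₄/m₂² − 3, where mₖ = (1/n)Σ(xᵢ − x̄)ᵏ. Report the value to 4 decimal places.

x̄ = 4.1857
Σ(xᵢ − x̄)² = 754.4286 ⇒ m₂ = 107.77551
Σ(xᵢ − x̄)⁴ = 393847.0321 ⇒ m₄ = 56263.86174
m₂² = 11615.56060
g₂ = m₄/m₂² − 3 = 4.84384 − 3 ≈ 1.8438

1.8438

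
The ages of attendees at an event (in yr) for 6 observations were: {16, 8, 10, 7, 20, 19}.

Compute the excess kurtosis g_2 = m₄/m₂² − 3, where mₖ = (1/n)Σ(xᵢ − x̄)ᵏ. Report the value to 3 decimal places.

-1.741

x̄ = 13.3333
Σ(xᵢ − x̄)² = 163.3333 ⇒ m₂ = 27.22222
Σ(xᵢ − x̄)⁴ = 5598.4444 ⇒ m₄ = 933.07407
m₂² = 741.04938
g_2 = m₄/m₂² − 3 = 1.25913 − 3 ≈ -1.741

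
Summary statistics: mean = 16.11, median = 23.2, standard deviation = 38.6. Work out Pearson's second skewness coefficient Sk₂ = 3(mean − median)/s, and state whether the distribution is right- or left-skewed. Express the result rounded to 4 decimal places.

-0.5510, left-skewed

Sk₂ = 3(16.11 − 23.2) / 38.6 = 3 × -7.0900 / 38.6
    = -21.2700 / 38.6 ≈ -0.5510
Sk₂ < 0 ⇒ mean < median ⇒ left-skewed (negative skew).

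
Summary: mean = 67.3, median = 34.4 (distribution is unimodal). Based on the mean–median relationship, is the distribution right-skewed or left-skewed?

right-skewed

mean − median = 67.3 − 34.4 = 32.9
mean > median ⇒ the longer tail is on the right ⇒ right-skewed (positively skewed).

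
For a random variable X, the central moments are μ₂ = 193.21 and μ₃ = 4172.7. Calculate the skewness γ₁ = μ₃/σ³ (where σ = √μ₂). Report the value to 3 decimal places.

σ = √μ₂ = √193.21 = 13.90000
σ³ = μ₂^(3/2) = 2685.61900
γ₁ = μ₃/σ³ = 4172.7 / 2685.61900 ≈ 1.554

1.554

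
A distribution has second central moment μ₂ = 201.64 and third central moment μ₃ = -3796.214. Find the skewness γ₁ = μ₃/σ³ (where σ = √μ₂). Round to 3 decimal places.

σ = √μ₂ = √201.64 = 14.20000
σ³ = μ₂^(3/2) = 2863.28800
γ₁ = μ₃/σ³ = -3796.214 / 2863.28800 ≈ -1.326

-1.326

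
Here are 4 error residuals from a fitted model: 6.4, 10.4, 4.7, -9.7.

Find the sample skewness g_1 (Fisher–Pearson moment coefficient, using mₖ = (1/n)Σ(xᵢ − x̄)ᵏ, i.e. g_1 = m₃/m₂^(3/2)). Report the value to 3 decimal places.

-0.894

x̄ = (6.4 + 10.4 + 4.7 - 9.7) / 4 = 2.9500
deviations (xᵢ − x̄): 3.4500, 7.4500, 1.7500, -12.6500
Σ(xᵢ − x̄)² = 230.4900 ⇒ m₂ = 230.4900/4 = 57.62250
Σ(xᵢ − x̄)³ = -1564.3680 ⇒ m₃ = -1564.3680/4 = -391.09200
m₂^(3/2) = 57.62250^(1.5) = 437.40943
g_1 = m₃ / m₂^(3/2) = -391.09200 / 437.40943 ≈ -0.894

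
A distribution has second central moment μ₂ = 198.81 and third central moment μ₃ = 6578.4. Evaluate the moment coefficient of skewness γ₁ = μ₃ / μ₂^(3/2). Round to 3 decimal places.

2.347

σ = √μ₂ = √198.81 = 14.10000
σ³ = μ₂^(3/2) = 2803.22100
γ₁ = μ₃/σ³ = 6578.4 / 2803.22100 ≈ 2.347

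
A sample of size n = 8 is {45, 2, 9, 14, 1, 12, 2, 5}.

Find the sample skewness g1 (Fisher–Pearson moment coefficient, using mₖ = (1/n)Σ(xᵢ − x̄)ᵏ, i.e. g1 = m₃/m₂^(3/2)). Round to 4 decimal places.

x̄ = (45 + 2 + 9 + 14 + 1 + 12 + 2 + 5) / 8 = 11.2500
deviations (xᵢ − x̄): 33.7500, -9.2500, -2.2500, 2.7500, -10.2500, 0.7500, -9.2500, -6.2500
Σ(xᵢ − x̄)² = 1467.5000 ⇒ m₂ = 1467.5000/8 = 183.43750
Σ(xᵢ − x̄)³ = 35549.2500 ⇒ m₃ = 35549.2500/8 = 4443.65625
m₂^(3/2) = 183.43750^(1.5) = 2484.46100
g1 = m₃ / m₂^(3/2) = 4443.65625 / 2484.46100 ≈ 1.7886

1.7886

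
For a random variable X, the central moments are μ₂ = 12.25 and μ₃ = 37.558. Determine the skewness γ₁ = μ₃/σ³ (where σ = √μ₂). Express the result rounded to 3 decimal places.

0.876

σ = √μ₂ = √12.25 = 3.50000
σ³ = μ₂^(3/2) = 42.87500
γ₁ = μ₃/σ³ = 37.558 / 42.87500 ≈ 0.876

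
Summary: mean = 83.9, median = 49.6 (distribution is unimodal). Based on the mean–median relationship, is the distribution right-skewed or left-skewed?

right-skewed

mean − median = 83.9 − 49.6 = 34.3
mean > median ⇒ the longer tail is on the right ⇒ right-skewed (positively skewed).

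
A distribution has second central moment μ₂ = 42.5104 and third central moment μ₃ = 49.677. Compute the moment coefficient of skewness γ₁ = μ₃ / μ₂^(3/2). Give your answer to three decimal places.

0.179

σ = √μ₂ = √42.5104 = 6.52000
σ³ = μ₂^(3/2) = 277.16781
γ₁ = μ₃/σ³ = 49.677 / 277.16781 ≈ 0.179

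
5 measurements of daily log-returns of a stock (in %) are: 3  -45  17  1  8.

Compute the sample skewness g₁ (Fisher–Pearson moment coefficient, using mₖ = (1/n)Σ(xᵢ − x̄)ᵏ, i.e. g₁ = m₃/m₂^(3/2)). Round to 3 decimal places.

-1.249

x̄ = (3 - 45 + 17 + 1 + 8) / 5 = -3.2000
deviations (xᵢ − x̄): 6.2000, -41.8000, 20.2000, 4.2000, 11.2000
Σ(xᵢ − x̄)² = 2336.8000 ⇒ m₂ = 2336.8000/5 = 467.36000
Σ(xᵢ − x̄)³ = -63074.8800 ⇒ m₃ = -63074.8800/5 = -12614.97600
m₂^(3/2) = 467.36000^(1.5) = 10103.62711
g₁ = m₃ / m₂^(3/2) = -12614.97600 / 10103.62711 ≈ -1.249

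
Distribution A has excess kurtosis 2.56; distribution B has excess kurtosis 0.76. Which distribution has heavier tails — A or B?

A

Higher excess kurtosis ⇒ heavier tails relative to the normal distribution.
2.56 vs 0.76: the larger is 2.56, so A has heavier tails.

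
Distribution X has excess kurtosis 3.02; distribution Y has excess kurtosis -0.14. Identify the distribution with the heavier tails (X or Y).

X

Higher excess kurtosis ⇒ heavier tails relative to the normal distribution.
3.02 vs -0.14: the larger is 3.02, so X has heavier tails. (X is leptokurtic — heavier-than-normal tails; the other is platykurtic.)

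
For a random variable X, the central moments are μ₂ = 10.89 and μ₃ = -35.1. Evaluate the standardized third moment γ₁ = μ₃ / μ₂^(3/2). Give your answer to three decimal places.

-0.977

σ = √μ₂ = √10.89 = 3.30000
σ³ = μ₂^(3/2) = 35.93700
γ₁ = μ₃/σ³ = -35.1 / 35.93700 ≈ -0.977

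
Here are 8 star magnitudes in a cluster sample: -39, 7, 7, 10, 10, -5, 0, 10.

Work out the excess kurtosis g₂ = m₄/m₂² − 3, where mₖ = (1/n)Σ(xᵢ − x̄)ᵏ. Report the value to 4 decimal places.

1.9723

x̄ = 0.0000
Σ(xᵢ − x̄)² = 1944.0000 ⇒ m₂ = 243.00000
Σ(xᵢ − x̄)⁴ = 2348868.0000 ⇒ m₄ = 293608.50000
m₂² = 59049.00000
g₂ = m₄/m₂² − 3 = 4.97229 − 3 ≈ 1.9723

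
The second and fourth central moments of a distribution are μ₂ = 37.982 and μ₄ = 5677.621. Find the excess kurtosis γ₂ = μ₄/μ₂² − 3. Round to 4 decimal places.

μ₂² = 37.982² = 1442.63232
μ₄/μ₂² = 5677.621 / 1442.63232 = 3.93560
γ₂ = 3.93560 − 3 ≈ 0.9356

0.9356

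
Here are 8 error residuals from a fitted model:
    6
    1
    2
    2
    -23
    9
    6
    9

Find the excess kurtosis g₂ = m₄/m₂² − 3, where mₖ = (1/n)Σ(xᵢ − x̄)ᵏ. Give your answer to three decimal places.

x̄ = 1.5000
Σ(xᵢ − x̄)² = 754.0000 ⇒ m₂ = 94.25000
Σ(xᵢ − x̄)⁴ = 367448.5000 ⇒ m₄ = 45931.06250
m₂² = 8883.06250
g₂ = m₄/m₂² − 3 = 5.17063 − 3 ≈ 2.171

2.171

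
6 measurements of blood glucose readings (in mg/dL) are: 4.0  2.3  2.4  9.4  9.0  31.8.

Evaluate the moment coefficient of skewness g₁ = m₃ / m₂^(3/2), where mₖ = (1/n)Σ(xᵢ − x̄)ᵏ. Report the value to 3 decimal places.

x̄ = (4.0 + 2.3 + 2.4 + 9.4 + 9.0 + 31.8) / 6 = 9.8167
deviations (xᵢ − x̄): -5.8167, -7.5167, -7.4167, -0.4167, -0.8167, 21.9833
Σ(xᵢ − x̄)² = 629.4483 ⇒ m₂ = 629.4483/6 = 104.90806
Σ(xᵢ − x̄)³ = 9593.7406 ⇒ m₃ = 9593.7406/6 = 1598.95676
m₂^(3/2) = 104.90806^(1.5) = 1074.51691
g₁ = m₃ / m₂^(3/2) = 1598.95676 / 1074.51691 ≈ 1.488

1.488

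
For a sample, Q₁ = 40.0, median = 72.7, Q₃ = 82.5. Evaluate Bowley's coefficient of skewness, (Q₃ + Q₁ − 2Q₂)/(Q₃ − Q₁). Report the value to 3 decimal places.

-0.539

numerator: Q₃ + Q₁ − 2Q₂ = 82.5 + 40.0 − 2×72.7 = -22.9000
denominator: Q₃ − Q₁ = 82.5 − 40.0 = 42.5000
Bowley skewness = -22.9000 / 42.5000 ≈ -0.539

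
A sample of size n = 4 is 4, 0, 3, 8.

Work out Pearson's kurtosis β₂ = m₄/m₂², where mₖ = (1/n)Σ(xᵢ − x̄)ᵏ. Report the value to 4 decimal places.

1.9554

x̄ = 3.7500
Σ(xᵢ − x̄)² = 32.7500 ⇒ m₂ = 8.18750
Σ(xᵢ − x̄)⁴ = 524.3281 ⇒ m₄ = 131.08203
m₂² = 67.03516
β₂ = m₄/m₂² = 131.08203 / 67.03516 ≈ 1.9554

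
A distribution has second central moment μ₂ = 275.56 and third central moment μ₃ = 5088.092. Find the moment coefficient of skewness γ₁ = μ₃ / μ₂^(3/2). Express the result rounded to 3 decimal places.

1.112

σ = √μ₂ = √275.56 = 16.60000
σ³ = μ₂^(3/2) = 4574.29600
γ₁ = μ₃/σ³ = 5088.092 / 4574.29600 ≈ 1.112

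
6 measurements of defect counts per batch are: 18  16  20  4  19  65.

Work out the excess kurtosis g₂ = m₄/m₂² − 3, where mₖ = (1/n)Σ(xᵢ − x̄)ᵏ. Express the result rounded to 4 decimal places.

0.7373

x̄ = 23.6667
Σ(xᵢ − x̄)² = 2221.3333 ⇒ m₂ = 370.22222
Σ(xᵢ − x̄)⁴ = 3073520.4444 ⇒ m₄ = 512253.40741
m₂² = 137064.49383
g₂ = m₄/m₂² − 3 = 3.73732 − 3 ≈ 0.7373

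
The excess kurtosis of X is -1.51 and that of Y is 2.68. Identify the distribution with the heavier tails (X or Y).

Y

Higher excess kurtosis ⇒ heavier tails relative to the normal distribution.
-1.51 vs 2.68: the larger is 2.68, so Y has heavier tails. (Y is leptokurtic — heavier-than-normal tails; the other is platykurtic.)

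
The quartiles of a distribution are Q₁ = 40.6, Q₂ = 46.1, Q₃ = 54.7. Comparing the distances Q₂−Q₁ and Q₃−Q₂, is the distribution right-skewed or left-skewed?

Q₂ − Q₁ = 5.5;  Q₃ − Q₂ = 8.6
Q₃ − Q₂ > Q₂ − Q₁ ⇒ the upper half is more spread out ⇒ right-skewed.

right-skewed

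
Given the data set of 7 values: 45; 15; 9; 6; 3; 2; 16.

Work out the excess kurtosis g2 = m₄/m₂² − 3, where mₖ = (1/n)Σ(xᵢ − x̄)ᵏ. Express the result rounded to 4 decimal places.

0.9973

x̄ = 13.7143
Σ(xᵢ − x̄)² = 1319.4286 ⇒ m₂ = 188.48980
Σ(xᵢ − x̄)⁴ = 994115.5335 ⇒ m₄ = 142016.50479
m₂² = 35528.40317
g2 = m₄/m₂² − 3 = 3.99727 − 3 ≈ 0.9973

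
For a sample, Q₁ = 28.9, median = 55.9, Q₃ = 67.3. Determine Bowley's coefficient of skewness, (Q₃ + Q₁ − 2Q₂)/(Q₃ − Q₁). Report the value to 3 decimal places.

numerator: Q₃ + Q₁ − 2Q₂ = 67.3 + 28.9 − 2×55.9 = -15.6000
denominator: Q₃ − Q₁ = 67.3 − 28.9 = 38.4000
Bowley skewness = -15.6000 / 38.4000 ≈ -0.406

-0.406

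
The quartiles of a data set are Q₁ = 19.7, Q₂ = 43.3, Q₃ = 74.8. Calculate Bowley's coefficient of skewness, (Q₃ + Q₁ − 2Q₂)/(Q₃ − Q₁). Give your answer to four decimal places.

0.1434

numerator: Q₃ + Q₁ − 2Q₂ = 74.8 + 19.7 − 2×43.3 = 7.9000
denominator: Q₃ − Q₁ = 74.8 − 19.7 = 55.1000
Bowley skewness = 7.9000 / 55.1000 ≈ 0.1434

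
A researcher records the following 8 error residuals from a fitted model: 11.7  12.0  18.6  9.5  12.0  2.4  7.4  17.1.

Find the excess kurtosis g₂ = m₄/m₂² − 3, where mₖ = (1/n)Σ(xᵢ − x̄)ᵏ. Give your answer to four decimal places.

x̄ = 11.3375
Σ(xᵢ − x̄)² = 185.7188 ⇒ m₂ = 23.21484
Σ(xᵢ − x̄)⁴ = 10517.3985 ⇒ m₄ = 1314.67481
m₂² = 538.92897
g₂ = m₄/m₂² − 3 = 2.43942 − 3 ≈ -0.5606

-0.5606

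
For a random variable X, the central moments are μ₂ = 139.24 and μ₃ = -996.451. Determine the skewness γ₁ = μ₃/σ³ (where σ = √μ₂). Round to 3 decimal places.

-0.606

σ = √μ₂ = √139.24 = 11.80000
σ³ = μ₂^(3/2) = 1643.03200
γ₁ = μ₃/σ³ = -996.451 / 1643.03200 ≈ -0.606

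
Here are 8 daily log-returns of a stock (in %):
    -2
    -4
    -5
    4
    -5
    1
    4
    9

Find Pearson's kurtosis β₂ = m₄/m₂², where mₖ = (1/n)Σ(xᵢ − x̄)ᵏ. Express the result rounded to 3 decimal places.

1.931

x̄ = 0.2500
Σ(xᵢ − x̄)² = 183.5000 ⇒ m₂ = 22.93750
Σ(xᵢ − x̄)⁴ = 8128.9063 ⇒ m₄ = 1016.11328
m₂² = 526.12891
β₂ = m₄/m₂² = 1016.11328 / 526.12891 ≈ 1.931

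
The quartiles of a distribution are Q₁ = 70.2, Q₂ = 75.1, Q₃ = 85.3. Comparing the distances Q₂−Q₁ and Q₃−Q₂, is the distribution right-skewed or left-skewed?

right-skewed

Q₂ − Q₁ = 4.9;  Q₃ − Q₂ = 10.2
Q₃ − Q₂ > Q₂ − Q₁ ⇒ the upper half is more spread out ⇒ right-skewed.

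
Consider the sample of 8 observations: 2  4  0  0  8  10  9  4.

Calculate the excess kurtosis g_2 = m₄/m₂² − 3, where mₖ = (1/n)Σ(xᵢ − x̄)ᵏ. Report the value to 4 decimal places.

-1.4801

x̄ = 4.6250
Σ(xᵢ − x̄)² = 109.8750 ⇒ m₂ = 13.73438
Σ(xᵢ − x̄)⁴ = 2293.6816 ⇒ m₄ = 286.71021
m₂² = 188.63306
g_2 = m₄/m₂² − 3 = 1.51994 − 3 ≈ -1.4801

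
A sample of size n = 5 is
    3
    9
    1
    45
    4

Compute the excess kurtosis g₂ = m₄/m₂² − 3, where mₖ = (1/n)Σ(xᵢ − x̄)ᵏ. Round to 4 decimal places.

0.1191

x̄ = 12.4000
Σ(xᵢ − x̄)² = 1363.2000 ⇒ m₂ = 272.64000
Σ(xᵢ − x̄)⁴ = 1159268.2560 ⇒ m₄ = 231853.65120
m₂² = 74332.56960
g₂ = m₄/m₂² − 3 = 3.11914 − 3 ≈ 0.1191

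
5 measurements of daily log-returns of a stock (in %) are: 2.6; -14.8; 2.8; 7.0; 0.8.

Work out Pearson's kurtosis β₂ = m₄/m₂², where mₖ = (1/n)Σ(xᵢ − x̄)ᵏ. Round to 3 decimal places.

x̄ = -0.3200
Σ(xᵢ − x̄)² = 282.7680 ⇒ m₂ = 56.55360
Σ(xᵢ − x̄)⁴ = 47001.7818 ⇒ m₄ = 9400.35636
m₂² = 3198.30967
β₂ = m₄/m₂² = 9400.35636 / 3198.30967 ≈ 2.939

2.939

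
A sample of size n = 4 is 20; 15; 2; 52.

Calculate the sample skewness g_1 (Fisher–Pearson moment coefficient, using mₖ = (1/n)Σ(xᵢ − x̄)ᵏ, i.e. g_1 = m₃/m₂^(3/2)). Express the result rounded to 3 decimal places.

x̄ = (20 + 15 + 2 + 52) / 4 = 22.2500
deviations (xᵢ − x̄): -2.2500, -7.2500, -20.2500, 29.7500
Σ(xᵢ − x̄)² = 1352.7500 ⇒ m₂ = 1352.7500/4 = 338.18750
Σ(xᵢ − x̄)³ = 17634.3750 ⇒ m₃ = 17634.3750/4 = 4408.59375
m₂^(3/2) = 338.18750^(1.5) = 6219.22583
g_1 = m₃ / m₂^(3/2) = 4408.59375 / 6219.22583 ≈ 0.709

0.709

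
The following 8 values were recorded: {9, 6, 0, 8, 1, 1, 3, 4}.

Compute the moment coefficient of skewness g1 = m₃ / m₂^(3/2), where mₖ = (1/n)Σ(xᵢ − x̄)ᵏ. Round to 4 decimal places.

0.3083

x̄ = (9 + 6 + 0 + 8 + 1 + 1 + 3 + 4) / 8 = 4.0000
deviations (xᵢ − x̄): 5.0000, 2.0000, -4.0000, 4.0000, -3.0000, -3.0000, -1.0000, 0.0000
Σ(xᵢ − x̄)² = 80.0000 ⇒ m₂ = 80.0000/8 = 10.00000
Σ(xᵢ − x̄)³ = 78.0000 ⇒ m₃ = 78.0000/8 = 9.75000
m₂^(3/2) = 10.00000^(1.5) = 31.62278
g1 = m₃ / m₂^(3/2) = 9.75000 / 31.62278 ≈ 0.3083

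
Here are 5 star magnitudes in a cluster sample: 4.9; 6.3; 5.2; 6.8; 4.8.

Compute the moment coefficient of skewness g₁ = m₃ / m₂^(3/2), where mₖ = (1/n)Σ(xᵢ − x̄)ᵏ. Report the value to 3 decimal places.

x̄ = (4.9 + 6.3 + 5.2 + 6.8 + 4.8) / 5 = 5.6000
deviations (xᵢ − x̄): -0.7000, 0.7000, -0.4000, 1.2000, -0.8000
Σ(xᵢ − x̄)² = 3.2200 ⇒ m₂ = 3.2200/5 = 0.64400
Σ(xᵢ − x̄)³ = 1.1520 ⇒ m₃ = 1.1520/5 = 0.23040
m₂^(3/2) = 0.64400^(1.5) = 0.51681
g₁ = m₃ / m₂^(3/2) = 0.23040 / 0.51681 ≈ 0.446

0.446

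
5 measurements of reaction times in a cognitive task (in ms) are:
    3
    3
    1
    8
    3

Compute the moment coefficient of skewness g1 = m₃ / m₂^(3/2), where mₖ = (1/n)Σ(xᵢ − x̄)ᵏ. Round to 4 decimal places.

1.0555

x̄ = (3 + 3 + 1 + 8 + 3) / 5 = 3.6000
deviations (xᵢ − x̄): -0.6000, -0.6000, -2.6000, 4.4000, -0.6000
Σ(xᵢ − x̄)² = 27.2000 ⇒ m₂ = 27.2000/5 = 5.44000
Σ(xᵢ − x̄)³ = 66.9600 ⇒ m₃ = 66.9600/5 = 13.39200
m₂^(3/2) = 5.44000^(1.5) = 12.68815
g1 = m₃ / m₂^(3/2) = 13.39200 / 12.68815 ≈ 1.0555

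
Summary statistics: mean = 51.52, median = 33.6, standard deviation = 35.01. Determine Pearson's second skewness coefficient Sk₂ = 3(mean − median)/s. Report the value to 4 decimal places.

Sk₂ = 3(51.52 − 33.6) / 35.01 = 3 × 17.9200 / 35.01
    = 53.7600 / 35.01 ≈ 1.5356

1.5356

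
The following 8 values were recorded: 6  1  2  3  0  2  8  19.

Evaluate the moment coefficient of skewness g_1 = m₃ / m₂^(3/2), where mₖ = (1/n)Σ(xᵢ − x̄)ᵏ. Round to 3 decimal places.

1.553

x̄ = (6 + 1 + 2 + 3 + 0 + 2 + 8 + 19) / 8 = 5.1250
deviations (xᵢ − x̄): 0.8750, -4.1250, -3.1250, -2.1250, -5.1250, -3.1250, 2.8750, 13.8750
Σ(xᵢ − x̄)² = 268.8750 ⇒ m₂ = 268.8750/8 = 33.60938
Σ(xᵢ − x̄)³ = 2420.1563 ⇒ m₃ = 2420.1563/8 = 302.51953
m₂^(3/2) = 33.60938^(1.5) = 194.84562
g_1 = m₃ / m₂^(3/2) = 302.51953 / 194.84562 ≈ 1.553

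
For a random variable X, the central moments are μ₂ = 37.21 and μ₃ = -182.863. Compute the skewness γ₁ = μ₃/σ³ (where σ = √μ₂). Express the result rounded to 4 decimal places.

-0.8056

σ = √μ₂ = √37.21 = 6.10000
σ³ = μ₂^(3/2) = 226.98100
γ₁ = μ₃/σ³ = -182.863 / 226.98100 ≈ -0.8056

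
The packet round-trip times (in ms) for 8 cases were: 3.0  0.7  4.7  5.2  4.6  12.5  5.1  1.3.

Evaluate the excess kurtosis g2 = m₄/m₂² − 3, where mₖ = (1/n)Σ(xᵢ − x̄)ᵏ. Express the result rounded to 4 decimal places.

x̄ = 4.6375
Σ(xᵢ − x̄)² = 91.6787 ⇒ m₂ = 11.45984
Σ(xᵢ − x̄)⁴ = 4193.3593 ⇒ m₄ = 524.16992
m₂² = 131.32802
g2 = m₄/m₂² − 3 = 3.99130 − 3 ≈ 0.9913

0.9913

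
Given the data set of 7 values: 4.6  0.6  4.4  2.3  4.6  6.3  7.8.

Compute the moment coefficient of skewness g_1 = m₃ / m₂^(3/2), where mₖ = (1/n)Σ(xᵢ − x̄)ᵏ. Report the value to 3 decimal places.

-0.200

x̄ = (4.6 + 0.6 + 4.4 + 2.3 + 4.6 + 6.3 + 7.8) / 7 = 4.3714
deviations (xᵢ − x̄): 0.2286, -3.7714, 0.0286, -2.0714, 0.2286, 1.9286, 3.4286
Σ(xᵢ − x̄)² = 34.0943 ⇒ m₂ = 34.0943/7 = 4.87061
Σ(xᵢ − x̄)³ = -15.0315 ⇒ m₃ = -15.0315/7 = -2.14735
m₂^(3/2) = 4.87061^(1.5) = 10.74918
g_1 = m₃ / m₂^(3/2) = -2.14735 / 10.74918 ≈ -0.200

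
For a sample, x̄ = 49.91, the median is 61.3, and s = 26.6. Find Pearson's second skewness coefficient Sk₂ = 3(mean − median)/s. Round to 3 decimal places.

Sk₂ = 3(49.91 − 61.3) / 26.6 = 3 × -11.3900 / 26.6
    = -34.1700 / 26.6 ≈ -1.285

-1.285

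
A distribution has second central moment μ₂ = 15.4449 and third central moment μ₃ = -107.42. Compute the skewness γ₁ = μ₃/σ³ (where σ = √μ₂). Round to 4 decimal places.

-1.7697

σ = √μ₂ = √15.4449 = 3.93000
σ³ = μ₂^(3/2) = 60.69846
γ₁ = μ₃/σ³ = -107.42 / 60.69846 ≈ -1.7697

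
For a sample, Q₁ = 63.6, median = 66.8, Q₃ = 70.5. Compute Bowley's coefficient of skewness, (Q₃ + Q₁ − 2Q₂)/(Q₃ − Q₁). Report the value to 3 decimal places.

0.072

numerator: Q₃ + Q₁ − 2Q₂ = 70.5 + 63.6 − 2×66.8 = 0.5000
denominator: Q₃ − Q₁ = 70.5 − 63.6 = 6.9000
Bowley skewness = 0.5000 / 6.9000 ≈ 0.072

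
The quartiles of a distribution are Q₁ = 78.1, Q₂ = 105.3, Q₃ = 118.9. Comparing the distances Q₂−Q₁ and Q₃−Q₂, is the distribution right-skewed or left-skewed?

left-skewed

Q₂ − Q₁ = 27.2;  Q₃ − Q₂ = 13.6
Q₂ − Q₁ > Q₃ − Q₂ ⇒ the lower half is more spread out ⇒ left-skewed.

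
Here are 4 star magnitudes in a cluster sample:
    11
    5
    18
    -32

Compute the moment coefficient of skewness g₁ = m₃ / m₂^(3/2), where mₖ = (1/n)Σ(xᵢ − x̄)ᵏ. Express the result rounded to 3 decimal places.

-0.961

x̄ = (11 + 5 + 18 - 32) / 4 = 0.5000
deviations (xᵢ − x̄): 10.5000, 4.5000, 17.5000, -32.5000
Σ(xᵢ − x̄)² = 1493.0000 ⇒ m₂ = 1493.0000/4 = 373.25000
Σ(xᵢ − x̄)³ = -27720.0000 ⇒ m₃ = -27720.0000/4 = -6930.00000
m₂^(3/2) = 373.25000^(1.5) = 7211.07022
g₁ = m₃ / m₂^(3/2) = -6930.00000 / 7211.07022 ≈ -0.961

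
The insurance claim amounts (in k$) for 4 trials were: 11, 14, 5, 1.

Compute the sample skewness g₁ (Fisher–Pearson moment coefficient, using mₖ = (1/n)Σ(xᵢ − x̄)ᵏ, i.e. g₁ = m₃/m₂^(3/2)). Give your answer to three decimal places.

-0.096

x̄ = (11 + 14 + 5 + 1) / 4 = 7.7500
deviations (xᵢ − x̄): 3.2500, 6.2500, -2.7500, -6.7500
Σ(xᵢ − x̄)² = 102.7500 ⇒ m₂ = 102.7500/4 = 25.68750
Σ(xᵢ − x̄)³ = -49.8750 ⇒ m₃ = -49.8750/4 = -12.46875
m₂^(3/2) = 25.68750^(1.5) = 130.19154
g₁ = m₃ / m₂^(3/2) = -12.46875 / 130.19154 ≈ -0.096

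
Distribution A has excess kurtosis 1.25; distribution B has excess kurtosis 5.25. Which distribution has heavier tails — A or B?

B

Higher excess kurtosis ⇒ heavier tails relative to the normal distribution.
1.25 vs 5.25: the larger is 5.25, so B has heavier tails.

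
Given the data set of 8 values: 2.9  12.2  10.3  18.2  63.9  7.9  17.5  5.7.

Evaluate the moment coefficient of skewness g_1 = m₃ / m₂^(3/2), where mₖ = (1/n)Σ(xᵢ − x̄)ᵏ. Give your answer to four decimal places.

1.9421

x̄ = (2.9 + 12.2 + 10.3 + 18.2 + 63.9 + 7.9 + 17.5 + 5.7) / 8 = 17.3250
deviations (xᵢ − x̄): -14.4250, -5.1250, -7.0250, 0.8750, 46.5750, -9.4250, 0.1750, -11.6250
Σ(xᵢ − x̄)² = 2677.6950 ⇒ m₂ = 2677.6950/8 = 334.71188
Σ(xᵢ − x̄)³ = 95141.4908 ⇒ m₃ = 95141.4908/8 = 11892.68634
m₂^(3/2) = 334.71188^(1.5) = 6123.59812
g_1 = m₃ / m₂^(3/2) = 11892.68634 / 6123.59812 ≈ 1.9421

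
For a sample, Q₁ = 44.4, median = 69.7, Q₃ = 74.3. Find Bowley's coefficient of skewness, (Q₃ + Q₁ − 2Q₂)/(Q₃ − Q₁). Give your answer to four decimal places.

numerator: Q₃ + Q₁ − 2Q₂ = 74.3 + 44.4 − 2×69.7 = -20.7000
denominator: Q₃ − Q₁ = 74.3 − 44.4 = 29.9000
Bowley skewness = -20.7000 / 29.9000 ≈ -0.6923

-0.6923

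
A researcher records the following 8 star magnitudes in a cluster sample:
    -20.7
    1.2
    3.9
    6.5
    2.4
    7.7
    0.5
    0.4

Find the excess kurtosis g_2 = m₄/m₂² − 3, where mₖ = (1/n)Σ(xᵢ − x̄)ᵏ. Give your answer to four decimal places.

2.1652

x̄ = 0.2375
Σ(xᵢ − x̄)² = 552.3987 ⇒ m₂ = 69.04984
Σ(xᵢ − x̄)⁴ = 197018.1077 ⇒ m₄ = 24627.26346
m₂² = 4767.88092
g_2 = m₄/m₂² − 3 = 5.16524 − 3 ≈ 2.1652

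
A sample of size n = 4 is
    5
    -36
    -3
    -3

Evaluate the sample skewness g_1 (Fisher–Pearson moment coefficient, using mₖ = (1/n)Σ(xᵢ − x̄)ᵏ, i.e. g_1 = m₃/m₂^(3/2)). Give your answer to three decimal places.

-1.002

x̄ = (5 - 36 - 3 - 3) / 4 = -9.2500
deviations (xᵢ − x̄): 14.2500, -26.7500, 6.2500, 6.2500
Σ(xᵢ − x̄)² = 996.7500 ⇒ m₂ = 996.7500/4 = 249.18750
Σ(xᵢ − x̄)³ = -15759.3750 ⇒ m₃ = -15759.3750/4 = -3939.84375
m₂^(3/2) = 249.18750^(1.5) = 3933.59261
g_1 = m₃ / m₂^(3/2) = -3939.84375 / 3933.59261 ≈ -1.002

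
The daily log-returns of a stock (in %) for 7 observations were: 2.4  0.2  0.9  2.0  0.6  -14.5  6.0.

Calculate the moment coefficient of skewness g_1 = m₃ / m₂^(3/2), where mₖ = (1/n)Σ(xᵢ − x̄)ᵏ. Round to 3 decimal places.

-1.641

x̄ = (2.4 + 0.2 + 0.9 + 2.0 + 0.6 - 14.5 + 6.0) / 7 = -0.3429
deviations (xᵢ − x̄): 2.7429, 0.5429, 1.2429, 2.3429, 0.9429, -14.1571, 6.3429
Σ(xᵢ − x̄)² = 256.3971 ⇒ m₂ = 256.3971/7 = 36.62816
Σ(xᵢ − x̄)³ = -2545.8431 ⇒ m₃ = -2545.8431/7 = -363.69187
m₂^(3/2) = 36.62816^(1.5) = 221.67806
g_1 = m₃ / m₂^(3/2) = -363.69187 / 221.67806 ≈ -1.641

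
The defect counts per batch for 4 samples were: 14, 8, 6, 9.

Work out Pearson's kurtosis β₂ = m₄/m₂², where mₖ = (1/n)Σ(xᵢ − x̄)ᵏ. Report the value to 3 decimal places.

x̄ = 9.2500
Σ(xᵢ − x̄)² = 34.7500 ⇒ m₂ = 8.68750
Σ(xᵢ − x̄)⁴ = 623.0781 ⇒ m₄ = 155.76953
m₂² = 75.47266
β₂ = m₄/m₂² = 155.76953 / 75.47266 ≈ 2.064

2.064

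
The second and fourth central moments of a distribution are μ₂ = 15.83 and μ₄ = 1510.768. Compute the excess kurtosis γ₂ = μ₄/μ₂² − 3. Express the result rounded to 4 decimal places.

3.0289

μ₂² = 15.83² = 250.58890
μ₄/μ₂² = 1510.768 / 250.58890 = 6.02887
γ₂ = 6.02887 − 3 ≈ 3.0289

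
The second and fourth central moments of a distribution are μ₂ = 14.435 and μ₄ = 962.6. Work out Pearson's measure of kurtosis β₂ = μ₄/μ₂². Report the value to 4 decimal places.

μ₂² = 14.435² = 208.36923
μ₄/μ₂² = 962.6 / 208.36923 = 4.61968
β₂ ≈ 4.6197

4.6197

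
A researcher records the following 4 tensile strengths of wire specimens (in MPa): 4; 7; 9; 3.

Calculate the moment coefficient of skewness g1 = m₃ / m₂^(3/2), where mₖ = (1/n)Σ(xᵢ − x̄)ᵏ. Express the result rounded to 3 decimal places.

x̄ = (4 + 7 + 9 + 3) / 4 = 5.7500
deviations (xᵢ − x̄): -1.7500, 1.2500, 3.2500, -2.7500
Σ(xᵢ − x̄)² = 22.7500 ⇒ m₂ = 22.7500/4 = 5.68750
Σ(xᵢ − x̄)³ = 10.1250 ⇒ m₃ = 10.1250/4 = 2.53125
m₂^(3/2) = 5.68750^(1.5) = 13.56382
g1 = m₃ / m₂^(3/2) = 2.53125 / 13.56382 ≈ 0.187

0.187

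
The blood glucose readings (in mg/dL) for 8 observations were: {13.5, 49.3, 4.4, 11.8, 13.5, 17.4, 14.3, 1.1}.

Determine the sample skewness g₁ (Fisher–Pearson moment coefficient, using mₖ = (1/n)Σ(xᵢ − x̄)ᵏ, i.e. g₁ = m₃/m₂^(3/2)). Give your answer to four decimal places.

1.6302

x̄ = (13.5 + 49.3 + 4.4 + 11.8 + 13.5 + 17.4 + 14.3 + 1.1) / 8 = 15.6625
deviations (xᵢ − x̄): -2.1625, 33.6375, -11.2625, -3.8625, -2.1625, 1.7375, -1.3625, -14.5625
Σ(xᵢ − x̄)² = 1499.5387 ⇒ m₂ = 1499.5387/8 = 187.44234
Σ(xᵢ − x̄)³ = 33468.2755 ⇒ m₃ = 33468.2755/8 = 4183.53444
m₂^(3/2) = 187.44234^(1.5) = 2566.26534
g₁ = m₃ / m₂^(3/2) = 4183.53444 / 2566.26534 ≈ 1.6302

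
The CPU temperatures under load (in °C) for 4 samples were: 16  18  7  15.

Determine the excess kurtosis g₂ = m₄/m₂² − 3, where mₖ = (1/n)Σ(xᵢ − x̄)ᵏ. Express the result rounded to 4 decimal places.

-0.8171

x̄ = 14.0000
Σ(xᵢ − x̄)² = 70.0000 ⇒ m₂ = 17.50000
Σ(xᵢ − x̄)⁴ = 2674.0000 ⇒ m₄ = 668.50000
m₂² = 306.25000
g₂ = m₄/m₂² − 3 = 2.18286 − 3 ≈ -0.8171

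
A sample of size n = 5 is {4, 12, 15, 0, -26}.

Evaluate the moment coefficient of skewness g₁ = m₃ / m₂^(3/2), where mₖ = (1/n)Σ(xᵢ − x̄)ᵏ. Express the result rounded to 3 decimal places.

x̄ = (4 + 12 + 15 + 0 - 26) / 5 = 1.0000
deviations (xᵢ − x̄): 3.0000, 11.0000, 14.0000, -1.0000, -27.0000
Σ(xᵢ − x̄)² = 1056.0000 ⇒ m₂ = 1056.0000/5 = 211.20000
Σ(xᵢ − x̄)³ = -15582.0000 ⇒ m₃ = -15582.0000/5 = -3116.40000
m₂^(3/2) = 211.20000^(1.5) = 3069.31082
g₁ = m₃ / m₂^(3/2) = -3116.40000 / 3069.31082 ≈ -1.015

-1.015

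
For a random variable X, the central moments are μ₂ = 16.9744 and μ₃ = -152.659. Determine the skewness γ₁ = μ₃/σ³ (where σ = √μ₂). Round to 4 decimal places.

σ = √μ₂ = √16.9744 = 4.12000
σ³ = μ₂^(3/2) = 69.93453
γ₁ = μ₃/σ³ = -152.659 / 69.93453 ≈ -2.1829

-2.1829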